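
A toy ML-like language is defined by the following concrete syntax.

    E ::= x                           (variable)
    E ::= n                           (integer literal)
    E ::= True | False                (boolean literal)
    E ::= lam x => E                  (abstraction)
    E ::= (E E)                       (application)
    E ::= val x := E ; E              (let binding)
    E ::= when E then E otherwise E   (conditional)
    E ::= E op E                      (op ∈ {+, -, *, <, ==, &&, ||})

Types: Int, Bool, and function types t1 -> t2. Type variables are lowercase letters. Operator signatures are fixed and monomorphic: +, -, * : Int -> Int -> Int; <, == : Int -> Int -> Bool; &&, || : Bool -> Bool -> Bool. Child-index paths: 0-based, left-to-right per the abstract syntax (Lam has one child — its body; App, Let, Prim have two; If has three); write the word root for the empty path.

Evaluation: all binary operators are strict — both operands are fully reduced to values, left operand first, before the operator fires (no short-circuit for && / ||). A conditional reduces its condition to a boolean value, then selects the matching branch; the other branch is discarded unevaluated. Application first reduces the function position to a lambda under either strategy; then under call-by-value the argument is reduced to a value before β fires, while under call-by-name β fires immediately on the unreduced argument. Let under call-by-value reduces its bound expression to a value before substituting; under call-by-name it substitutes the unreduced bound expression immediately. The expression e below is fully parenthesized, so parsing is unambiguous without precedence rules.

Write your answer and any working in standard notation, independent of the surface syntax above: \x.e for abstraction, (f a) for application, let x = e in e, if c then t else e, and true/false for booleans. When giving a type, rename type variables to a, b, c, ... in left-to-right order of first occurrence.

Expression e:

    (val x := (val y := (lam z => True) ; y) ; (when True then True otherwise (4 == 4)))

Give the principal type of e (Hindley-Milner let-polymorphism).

Answer: Bool

Derivation:
\z._ : a -> Bool
let y : forall. a -> Bool
y : b -> Bool
let x : forall. b -> Bool
  unify Bool ~ Bool
  unify Int ~ Int
  unify Int ~ Int
  unify Bool ~ Bool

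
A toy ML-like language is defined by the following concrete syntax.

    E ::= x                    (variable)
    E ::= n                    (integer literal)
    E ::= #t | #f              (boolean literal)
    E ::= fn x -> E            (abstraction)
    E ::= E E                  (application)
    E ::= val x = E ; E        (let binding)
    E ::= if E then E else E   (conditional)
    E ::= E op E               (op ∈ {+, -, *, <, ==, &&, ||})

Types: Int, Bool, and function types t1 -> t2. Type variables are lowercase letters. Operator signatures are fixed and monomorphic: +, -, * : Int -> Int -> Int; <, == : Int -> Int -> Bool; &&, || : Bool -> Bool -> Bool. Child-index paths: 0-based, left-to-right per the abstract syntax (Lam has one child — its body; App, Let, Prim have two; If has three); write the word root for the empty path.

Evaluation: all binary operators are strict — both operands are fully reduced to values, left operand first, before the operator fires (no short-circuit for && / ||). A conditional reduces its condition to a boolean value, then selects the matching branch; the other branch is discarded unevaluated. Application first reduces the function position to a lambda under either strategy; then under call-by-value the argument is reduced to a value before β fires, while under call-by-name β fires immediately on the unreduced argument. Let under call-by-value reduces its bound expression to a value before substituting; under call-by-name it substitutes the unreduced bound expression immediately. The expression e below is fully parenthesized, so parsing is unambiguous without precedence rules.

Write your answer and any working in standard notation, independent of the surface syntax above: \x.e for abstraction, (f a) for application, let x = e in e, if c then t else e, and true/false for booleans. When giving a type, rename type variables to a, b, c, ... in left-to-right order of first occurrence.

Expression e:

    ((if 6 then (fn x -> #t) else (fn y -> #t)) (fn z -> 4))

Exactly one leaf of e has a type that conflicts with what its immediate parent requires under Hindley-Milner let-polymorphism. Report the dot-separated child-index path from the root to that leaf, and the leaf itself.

Working:
  unify Int ~ Bool
  FAIL: mismatch Int ~ Bool

Answer: 0.0 : 6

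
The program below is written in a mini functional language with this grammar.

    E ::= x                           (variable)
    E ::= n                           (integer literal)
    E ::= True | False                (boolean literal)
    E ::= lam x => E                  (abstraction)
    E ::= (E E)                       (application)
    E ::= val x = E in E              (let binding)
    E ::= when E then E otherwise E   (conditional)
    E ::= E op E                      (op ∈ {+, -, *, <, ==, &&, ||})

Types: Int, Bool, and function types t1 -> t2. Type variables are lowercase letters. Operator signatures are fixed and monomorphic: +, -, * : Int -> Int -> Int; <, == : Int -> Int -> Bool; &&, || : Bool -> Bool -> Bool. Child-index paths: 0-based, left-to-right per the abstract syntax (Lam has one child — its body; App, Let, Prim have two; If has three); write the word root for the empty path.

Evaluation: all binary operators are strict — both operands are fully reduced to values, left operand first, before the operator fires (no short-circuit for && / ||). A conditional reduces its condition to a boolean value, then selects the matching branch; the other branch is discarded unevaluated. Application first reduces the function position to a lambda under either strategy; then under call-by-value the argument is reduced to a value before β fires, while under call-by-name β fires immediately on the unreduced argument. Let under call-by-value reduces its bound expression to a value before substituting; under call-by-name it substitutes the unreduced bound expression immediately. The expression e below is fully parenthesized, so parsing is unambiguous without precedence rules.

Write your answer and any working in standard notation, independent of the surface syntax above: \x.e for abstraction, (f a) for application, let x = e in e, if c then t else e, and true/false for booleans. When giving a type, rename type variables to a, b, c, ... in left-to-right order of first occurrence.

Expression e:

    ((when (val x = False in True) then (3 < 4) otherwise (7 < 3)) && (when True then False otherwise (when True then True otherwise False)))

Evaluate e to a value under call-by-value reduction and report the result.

Answer: false

Trace:
step 0: ((if (let x = false in true) then (3 < 4) else (7 < 3)) && (if true then false else (if true then true else false)))
step 1: [let@0.0] ((if true then (3 < 4) else (7 < 3)) && (if true then false else (if true then true else false)))
step 2: [if@0] ((3 < 4) && (if true then false else (if true then true else false)))
step 3: [delta@0] (true && (if true then false else (if true then true else false)))
step 4: [if@1] (true && false)
step 5: [delta@root] false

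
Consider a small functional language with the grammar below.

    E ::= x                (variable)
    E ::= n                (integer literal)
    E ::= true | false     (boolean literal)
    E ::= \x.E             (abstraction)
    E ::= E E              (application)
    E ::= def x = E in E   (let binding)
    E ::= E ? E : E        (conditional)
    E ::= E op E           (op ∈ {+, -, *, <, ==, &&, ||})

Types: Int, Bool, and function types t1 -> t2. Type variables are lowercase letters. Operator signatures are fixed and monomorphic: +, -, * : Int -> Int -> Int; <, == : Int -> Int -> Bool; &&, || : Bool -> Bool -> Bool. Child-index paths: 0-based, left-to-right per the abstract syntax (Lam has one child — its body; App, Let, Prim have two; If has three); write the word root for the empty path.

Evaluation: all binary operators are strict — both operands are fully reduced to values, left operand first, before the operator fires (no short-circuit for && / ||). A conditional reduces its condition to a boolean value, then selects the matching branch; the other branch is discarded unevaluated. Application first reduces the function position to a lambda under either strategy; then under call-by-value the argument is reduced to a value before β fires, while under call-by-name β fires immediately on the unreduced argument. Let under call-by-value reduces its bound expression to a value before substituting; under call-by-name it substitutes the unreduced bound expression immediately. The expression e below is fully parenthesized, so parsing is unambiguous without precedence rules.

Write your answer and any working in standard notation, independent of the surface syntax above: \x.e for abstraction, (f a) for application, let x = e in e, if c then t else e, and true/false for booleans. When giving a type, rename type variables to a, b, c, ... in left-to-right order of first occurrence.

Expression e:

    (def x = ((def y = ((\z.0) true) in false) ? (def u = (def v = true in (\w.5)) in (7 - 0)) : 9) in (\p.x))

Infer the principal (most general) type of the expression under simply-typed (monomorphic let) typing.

Answer: a -> Int

Derivation:
\z._ : a -> Int
  unify a -> Int ~ Bool -> b
  unify a ~ Bool
  unify Int ~ b
_ _ : Int
let y : Int
  unify Bool ~ Bool
let v : Bool
\w._ : c -> Int
let u : c -> Int
  unify Int ~ Int
  unify Int ~ Int
  unify Int ~ Int
let x : Int
x : Int
\p._ : d -> Int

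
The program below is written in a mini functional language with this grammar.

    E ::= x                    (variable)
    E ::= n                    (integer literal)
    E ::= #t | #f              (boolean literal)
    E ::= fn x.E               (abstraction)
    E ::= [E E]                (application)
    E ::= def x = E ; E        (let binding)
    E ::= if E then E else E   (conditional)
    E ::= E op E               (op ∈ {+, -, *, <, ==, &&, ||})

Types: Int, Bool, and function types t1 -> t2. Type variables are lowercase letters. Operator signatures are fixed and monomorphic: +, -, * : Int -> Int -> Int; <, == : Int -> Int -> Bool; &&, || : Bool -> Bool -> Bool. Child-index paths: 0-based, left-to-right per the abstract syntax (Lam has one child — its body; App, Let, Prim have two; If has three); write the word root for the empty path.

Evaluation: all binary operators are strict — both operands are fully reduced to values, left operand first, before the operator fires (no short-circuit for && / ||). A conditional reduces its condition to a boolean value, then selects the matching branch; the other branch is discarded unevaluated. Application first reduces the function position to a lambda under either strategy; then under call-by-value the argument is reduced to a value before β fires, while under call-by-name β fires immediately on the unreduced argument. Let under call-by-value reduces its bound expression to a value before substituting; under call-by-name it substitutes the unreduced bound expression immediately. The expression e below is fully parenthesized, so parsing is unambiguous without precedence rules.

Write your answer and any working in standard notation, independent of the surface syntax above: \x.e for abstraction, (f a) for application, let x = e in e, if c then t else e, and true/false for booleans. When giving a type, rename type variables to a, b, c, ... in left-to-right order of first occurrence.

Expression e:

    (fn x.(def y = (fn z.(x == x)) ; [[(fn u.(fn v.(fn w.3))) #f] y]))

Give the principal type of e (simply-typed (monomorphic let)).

Answer: Int -> a -> Int

Derivation:
x : a
  unify a ~ Int
x : Int
  unify Int ~ Int
\z._ : b -> Bool
let y : b -> Bool
\w._ : e -> Int
\v._ : d -> e -> Int
\u._ : c -> d -> e -> Int
  unify c -> d -> e -> Int ~ Bool -> f
  unify c ~ Bool
  unify d -> e -> Int ~ f
_ _ : d -> e -> Int
y : b -> Bool
  unify d -> e -> Int ~ (b -> Bool) -> g
  unify d ~ b -> Bool
  unify e -> Int ~ g
_ _ : e -> Int
\x._ : Int -> e -> Int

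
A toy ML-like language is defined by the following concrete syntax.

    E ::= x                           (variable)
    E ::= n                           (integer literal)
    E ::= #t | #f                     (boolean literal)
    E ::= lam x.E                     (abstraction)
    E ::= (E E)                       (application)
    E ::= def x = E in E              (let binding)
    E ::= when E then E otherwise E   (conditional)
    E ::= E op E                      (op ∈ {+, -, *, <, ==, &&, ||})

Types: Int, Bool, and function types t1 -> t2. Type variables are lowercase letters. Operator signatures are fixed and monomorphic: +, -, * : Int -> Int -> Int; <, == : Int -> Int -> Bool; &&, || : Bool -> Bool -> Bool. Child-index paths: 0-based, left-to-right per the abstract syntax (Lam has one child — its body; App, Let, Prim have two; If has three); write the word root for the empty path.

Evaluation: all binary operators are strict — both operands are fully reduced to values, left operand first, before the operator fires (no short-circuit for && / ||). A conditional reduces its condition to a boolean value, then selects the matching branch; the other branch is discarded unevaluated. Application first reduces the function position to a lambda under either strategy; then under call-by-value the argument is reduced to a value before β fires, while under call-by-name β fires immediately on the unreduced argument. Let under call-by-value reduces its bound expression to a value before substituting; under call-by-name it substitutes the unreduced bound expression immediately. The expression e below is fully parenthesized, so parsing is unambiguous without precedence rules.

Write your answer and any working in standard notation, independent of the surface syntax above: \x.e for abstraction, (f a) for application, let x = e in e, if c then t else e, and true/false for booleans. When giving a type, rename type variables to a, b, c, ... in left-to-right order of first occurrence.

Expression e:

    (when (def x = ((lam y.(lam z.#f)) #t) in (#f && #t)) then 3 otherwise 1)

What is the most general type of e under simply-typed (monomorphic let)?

Answer: Int

Derivation:
\z._ : b -> Bool
\y._ : a -> b -> Bool
  unify a -> b -> Bool ~ Bool -> c
  unify a ~ Bool
  unify b -> Bool ~ c
_ _ : b -> Bool
let x : b -> Bool
  unify Bool ~ Bool
  unify Bool ~ Bool
  unify Bool ~ Bool
  unify Int ~ Int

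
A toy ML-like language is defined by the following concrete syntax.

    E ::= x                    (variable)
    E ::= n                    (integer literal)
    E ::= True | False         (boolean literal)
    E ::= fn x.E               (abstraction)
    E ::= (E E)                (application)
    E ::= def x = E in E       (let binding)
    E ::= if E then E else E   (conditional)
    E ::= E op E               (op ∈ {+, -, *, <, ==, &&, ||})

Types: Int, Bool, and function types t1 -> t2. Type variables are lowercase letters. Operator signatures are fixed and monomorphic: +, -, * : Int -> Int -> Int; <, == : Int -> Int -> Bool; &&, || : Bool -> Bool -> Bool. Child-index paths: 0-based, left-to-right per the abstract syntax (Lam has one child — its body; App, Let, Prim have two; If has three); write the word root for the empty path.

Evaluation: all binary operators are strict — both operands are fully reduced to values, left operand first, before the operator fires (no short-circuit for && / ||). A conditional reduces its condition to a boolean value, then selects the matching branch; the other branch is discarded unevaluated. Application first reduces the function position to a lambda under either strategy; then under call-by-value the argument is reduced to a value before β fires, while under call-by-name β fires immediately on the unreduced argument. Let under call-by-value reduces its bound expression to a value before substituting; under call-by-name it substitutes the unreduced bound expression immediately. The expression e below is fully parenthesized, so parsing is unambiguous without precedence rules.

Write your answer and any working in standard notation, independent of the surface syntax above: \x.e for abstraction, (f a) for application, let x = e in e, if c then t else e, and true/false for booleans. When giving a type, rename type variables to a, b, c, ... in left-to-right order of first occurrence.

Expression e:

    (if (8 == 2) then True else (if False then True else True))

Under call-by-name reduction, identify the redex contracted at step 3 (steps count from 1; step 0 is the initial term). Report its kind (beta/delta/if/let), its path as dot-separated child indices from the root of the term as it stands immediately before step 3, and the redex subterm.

Trace:
step 0: (if (8 == 2) then true else (if false then true else true))
step 1: [delta@0] (if false then true else (if false then true else true))
step 2: [if@root] (if false then true else true)
step 3: [if@root] true

Answer: if at root : (if false then true else true)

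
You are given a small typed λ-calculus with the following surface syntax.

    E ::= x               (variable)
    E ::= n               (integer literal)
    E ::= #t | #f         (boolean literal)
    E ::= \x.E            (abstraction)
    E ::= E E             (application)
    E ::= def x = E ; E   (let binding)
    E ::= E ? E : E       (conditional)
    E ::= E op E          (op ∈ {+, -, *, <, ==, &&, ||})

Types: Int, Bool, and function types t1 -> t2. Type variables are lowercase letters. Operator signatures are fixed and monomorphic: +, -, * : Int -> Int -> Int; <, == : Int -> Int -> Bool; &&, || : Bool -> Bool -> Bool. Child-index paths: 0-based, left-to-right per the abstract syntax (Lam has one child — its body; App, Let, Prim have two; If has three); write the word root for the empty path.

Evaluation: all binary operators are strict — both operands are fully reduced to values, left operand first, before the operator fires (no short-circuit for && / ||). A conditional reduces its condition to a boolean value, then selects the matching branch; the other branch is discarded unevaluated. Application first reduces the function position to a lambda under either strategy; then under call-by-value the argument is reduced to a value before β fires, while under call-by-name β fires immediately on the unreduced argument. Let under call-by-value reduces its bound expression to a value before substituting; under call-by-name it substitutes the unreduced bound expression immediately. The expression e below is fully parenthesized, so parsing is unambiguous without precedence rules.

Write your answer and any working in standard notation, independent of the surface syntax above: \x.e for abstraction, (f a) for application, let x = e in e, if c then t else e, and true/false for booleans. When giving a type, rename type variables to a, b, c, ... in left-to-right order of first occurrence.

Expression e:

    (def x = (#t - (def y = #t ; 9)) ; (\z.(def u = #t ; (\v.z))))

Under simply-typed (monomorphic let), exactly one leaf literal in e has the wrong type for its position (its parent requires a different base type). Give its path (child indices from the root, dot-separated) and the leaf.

Working:
  unify Bool ~ Int
  FAIL: mismatch Bool ~ Int

Answer: 0.0 : true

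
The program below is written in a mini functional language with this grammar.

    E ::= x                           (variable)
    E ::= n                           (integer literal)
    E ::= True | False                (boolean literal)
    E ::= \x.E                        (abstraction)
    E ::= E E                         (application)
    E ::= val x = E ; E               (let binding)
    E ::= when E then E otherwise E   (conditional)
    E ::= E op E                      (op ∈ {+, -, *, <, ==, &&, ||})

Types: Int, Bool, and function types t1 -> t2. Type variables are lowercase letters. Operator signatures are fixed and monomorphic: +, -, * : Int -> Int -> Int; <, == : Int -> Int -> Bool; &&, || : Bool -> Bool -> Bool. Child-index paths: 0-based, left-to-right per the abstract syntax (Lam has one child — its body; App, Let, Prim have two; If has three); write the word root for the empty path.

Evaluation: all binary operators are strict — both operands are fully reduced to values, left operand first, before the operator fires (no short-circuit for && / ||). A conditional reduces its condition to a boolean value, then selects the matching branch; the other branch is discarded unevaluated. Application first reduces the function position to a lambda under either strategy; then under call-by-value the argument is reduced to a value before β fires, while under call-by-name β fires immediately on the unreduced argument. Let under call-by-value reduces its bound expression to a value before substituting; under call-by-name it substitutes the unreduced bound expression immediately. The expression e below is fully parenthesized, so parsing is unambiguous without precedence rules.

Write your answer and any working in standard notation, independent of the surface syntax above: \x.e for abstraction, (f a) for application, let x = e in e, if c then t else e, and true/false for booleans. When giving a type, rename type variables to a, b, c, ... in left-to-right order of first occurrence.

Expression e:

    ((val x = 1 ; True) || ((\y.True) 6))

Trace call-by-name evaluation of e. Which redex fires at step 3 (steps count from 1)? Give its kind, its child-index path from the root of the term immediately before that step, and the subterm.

Trace:
step 0: ((let x = 1 in true) || ((\y.true) 6))
step 1: [let@0] (true || ((\y.true) 6))
step 2: [beta@1] (true || true)
step 3: [delta@root] true

Answer: delta at root : (true || true)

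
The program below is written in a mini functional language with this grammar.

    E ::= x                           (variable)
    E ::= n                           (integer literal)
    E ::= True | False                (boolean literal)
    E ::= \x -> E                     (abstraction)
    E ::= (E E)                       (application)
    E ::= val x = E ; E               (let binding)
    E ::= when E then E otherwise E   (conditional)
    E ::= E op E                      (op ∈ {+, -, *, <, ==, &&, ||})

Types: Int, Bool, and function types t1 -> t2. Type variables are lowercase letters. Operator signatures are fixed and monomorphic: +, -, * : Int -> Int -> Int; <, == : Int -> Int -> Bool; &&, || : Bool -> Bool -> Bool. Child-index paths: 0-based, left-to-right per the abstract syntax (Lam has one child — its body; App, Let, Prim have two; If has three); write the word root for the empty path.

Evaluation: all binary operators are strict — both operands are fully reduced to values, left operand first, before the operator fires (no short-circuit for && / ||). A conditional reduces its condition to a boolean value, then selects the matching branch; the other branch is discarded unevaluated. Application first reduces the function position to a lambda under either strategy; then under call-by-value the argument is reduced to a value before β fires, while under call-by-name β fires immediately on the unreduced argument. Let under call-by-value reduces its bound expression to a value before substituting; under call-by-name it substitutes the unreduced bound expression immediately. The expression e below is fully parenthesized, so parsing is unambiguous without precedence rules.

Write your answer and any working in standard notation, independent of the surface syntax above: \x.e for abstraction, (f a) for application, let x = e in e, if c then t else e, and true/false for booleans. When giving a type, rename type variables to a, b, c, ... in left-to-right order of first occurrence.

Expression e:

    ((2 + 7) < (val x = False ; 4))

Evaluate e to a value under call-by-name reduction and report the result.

Answer: false

Derivation:
step 0: ((2 + 7) < (let x = false in 4))
step 1: [delta@0] (9 < (let x = false in 4))
step 2: [let@1] (9 < 4)
step 3: [delta@root] false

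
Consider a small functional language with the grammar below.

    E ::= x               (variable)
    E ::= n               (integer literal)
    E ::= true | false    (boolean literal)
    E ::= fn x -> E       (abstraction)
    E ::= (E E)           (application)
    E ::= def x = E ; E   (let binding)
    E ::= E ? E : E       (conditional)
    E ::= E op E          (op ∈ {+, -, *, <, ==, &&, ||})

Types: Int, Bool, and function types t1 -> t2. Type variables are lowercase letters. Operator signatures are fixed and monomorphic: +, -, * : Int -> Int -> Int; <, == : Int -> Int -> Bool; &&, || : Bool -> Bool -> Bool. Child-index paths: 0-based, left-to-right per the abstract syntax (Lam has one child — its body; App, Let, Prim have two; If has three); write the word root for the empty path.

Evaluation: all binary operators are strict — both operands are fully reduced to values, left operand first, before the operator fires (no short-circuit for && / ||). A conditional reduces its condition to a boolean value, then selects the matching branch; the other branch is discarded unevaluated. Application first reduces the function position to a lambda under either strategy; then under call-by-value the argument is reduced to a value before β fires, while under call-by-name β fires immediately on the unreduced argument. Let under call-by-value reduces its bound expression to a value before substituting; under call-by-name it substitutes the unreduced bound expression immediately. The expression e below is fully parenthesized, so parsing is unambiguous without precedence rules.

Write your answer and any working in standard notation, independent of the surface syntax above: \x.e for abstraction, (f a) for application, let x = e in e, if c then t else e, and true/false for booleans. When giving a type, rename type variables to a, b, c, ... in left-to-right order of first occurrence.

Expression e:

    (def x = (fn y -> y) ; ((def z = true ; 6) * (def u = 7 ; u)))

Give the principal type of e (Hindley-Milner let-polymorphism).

Working:
y : a
\y._ : a -> a
let x : forall. a -> a
let z : Bool
  unify Int ~ Int
let u : Int
u : Int
  unify Int ~ Int

Answer: Int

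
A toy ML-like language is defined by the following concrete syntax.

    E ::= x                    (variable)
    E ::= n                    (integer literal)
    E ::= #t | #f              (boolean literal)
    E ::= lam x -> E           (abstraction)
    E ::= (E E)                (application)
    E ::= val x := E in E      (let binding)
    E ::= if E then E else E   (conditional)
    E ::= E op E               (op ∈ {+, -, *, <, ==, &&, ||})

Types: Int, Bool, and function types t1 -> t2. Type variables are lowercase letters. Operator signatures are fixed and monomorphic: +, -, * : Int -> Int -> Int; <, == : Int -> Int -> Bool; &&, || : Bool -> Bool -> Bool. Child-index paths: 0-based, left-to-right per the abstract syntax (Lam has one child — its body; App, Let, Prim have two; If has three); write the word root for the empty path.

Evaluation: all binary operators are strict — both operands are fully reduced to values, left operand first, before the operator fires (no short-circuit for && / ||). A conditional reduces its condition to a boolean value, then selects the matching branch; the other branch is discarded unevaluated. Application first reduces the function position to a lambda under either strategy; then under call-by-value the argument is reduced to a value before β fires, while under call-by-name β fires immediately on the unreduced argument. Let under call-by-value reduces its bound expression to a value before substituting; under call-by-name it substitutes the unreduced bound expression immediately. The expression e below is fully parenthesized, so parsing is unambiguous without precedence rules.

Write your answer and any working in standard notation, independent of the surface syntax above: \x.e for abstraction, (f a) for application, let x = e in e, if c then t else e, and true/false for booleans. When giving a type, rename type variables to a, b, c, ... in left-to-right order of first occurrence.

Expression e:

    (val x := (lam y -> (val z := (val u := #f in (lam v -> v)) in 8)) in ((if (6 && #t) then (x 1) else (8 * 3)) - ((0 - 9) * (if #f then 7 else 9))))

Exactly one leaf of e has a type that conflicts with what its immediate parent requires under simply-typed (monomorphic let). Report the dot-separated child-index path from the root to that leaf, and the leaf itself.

Trace:
let u : Bool
v : b
\v._ : b -> b
let z : b -> b
\y._ : a -> Int
let x : a -> Int
  unify Int ~ Bool
  FAIL: mismatch Int ~ Bool

Answer: 1.0.0.0 : 6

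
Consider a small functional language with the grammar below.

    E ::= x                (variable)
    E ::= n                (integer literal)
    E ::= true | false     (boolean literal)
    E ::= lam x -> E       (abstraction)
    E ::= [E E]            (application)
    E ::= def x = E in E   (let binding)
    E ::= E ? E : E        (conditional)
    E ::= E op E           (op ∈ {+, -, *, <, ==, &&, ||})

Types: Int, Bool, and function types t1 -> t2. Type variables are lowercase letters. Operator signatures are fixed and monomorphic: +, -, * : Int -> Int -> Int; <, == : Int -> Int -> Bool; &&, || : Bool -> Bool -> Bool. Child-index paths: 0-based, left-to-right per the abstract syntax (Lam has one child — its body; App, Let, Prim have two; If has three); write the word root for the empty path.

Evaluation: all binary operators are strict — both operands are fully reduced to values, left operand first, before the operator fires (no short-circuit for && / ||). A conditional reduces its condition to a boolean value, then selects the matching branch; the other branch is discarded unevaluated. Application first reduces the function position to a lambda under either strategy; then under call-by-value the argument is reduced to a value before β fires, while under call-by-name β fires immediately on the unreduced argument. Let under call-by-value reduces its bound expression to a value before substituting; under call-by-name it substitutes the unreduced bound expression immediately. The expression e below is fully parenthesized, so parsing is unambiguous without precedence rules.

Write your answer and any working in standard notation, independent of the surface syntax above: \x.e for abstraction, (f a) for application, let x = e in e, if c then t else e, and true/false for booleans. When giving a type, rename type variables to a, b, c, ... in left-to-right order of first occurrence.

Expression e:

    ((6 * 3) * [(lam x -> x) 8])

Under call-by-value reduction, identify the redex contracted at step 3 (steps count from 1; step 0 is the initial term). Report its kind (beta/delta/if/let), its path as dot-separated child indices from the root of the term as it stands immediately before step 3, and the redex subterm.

Derivation:
step 0: ((6 * 3) * ((\x.x) 8))
step 1: [delta@0] (18 * ((\x.x) 8))
step 2: [beta@1] (18 * 8)
step 3: [delta@root] 144

Answer: delta at root : (18 * 8)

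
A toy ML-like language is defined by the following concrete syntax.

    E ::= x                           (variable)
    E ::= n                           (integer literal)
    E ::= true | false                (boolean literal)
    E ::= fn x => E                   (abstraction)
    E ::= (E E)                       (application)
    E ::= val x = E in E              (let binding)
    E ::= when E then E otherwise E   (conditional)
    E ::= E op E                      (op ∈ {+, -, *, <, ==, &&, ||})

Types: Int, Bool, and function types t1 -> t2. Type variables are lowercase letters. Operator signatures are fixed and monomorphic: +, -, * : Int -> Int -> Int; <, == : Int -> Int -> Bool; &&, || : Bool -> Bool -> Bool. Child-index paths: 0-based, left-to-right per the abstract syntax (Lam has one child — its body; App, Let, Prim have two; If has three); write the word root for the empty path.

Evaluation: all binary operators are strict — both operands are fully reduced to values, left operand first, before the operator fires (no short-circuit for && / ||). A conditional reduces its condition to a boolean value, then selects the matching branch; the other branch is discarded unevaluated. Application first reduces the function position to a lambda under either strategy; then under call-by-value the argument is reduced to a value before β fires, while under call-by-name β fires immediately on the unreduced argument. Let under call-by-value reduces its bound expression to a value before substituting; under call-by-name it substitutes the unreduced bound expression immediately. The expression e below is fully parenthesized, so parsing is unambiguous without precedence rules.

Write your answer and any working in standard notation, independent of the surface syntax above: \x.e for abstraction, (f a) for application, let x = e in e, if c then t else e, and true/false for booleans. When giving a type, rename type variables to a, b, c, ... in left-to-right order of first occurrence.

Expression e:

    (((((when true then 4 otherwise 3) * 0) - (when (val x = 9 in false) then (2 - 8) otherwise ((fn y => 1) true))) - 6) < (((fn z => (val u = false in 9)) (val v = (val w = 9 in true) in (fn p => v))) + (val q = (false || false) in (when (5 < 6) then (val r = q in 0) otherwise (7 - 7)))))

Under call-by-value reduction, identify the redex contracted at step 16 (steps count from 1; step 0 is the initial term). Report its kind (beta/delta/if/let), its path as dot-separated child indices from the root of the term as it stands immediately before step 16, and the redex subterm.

Trace:
step 0: (((((if true then 4 else 3) * 0) - (if (let x = 9 in false) then (2 - 8) else ((\y.1) true))) - 6) < (((\z.(let u = false in 9)) (let v = (let w = 9 in true) in (\p.v))) + (let q = (false || false) in (if (5 < 6) then (let r = q in 0) else (7 - 7)))))
step 1: [if@0.0.0.0] ((((4 * 0) - (if (let x = 9 in false) then (2 - 8) else ((\y.1) true))) - 6) < (((\z.(let u = false in 9)) (let v = (let w = 9 in true) in (\p.v))) + (let q = (false || false) in (if (5 < 6) then (let r = q in 0) else (7 - 7)))))
step 2: [delta@0.0.0] (((0 - (if (let x = 9 in false) then (2 - 8) else ((\y.1) true))) - 6) < (((\z.(let u = false in 9)) (let v = (let w = 9 in true) in (\p.v))) + (let q = (false || false) in (if (5 < 6) then (let r = q in 0) else (7 - 7)))))
step 3: [let@0.0.1.0] (((0 - (if false then (2 - 8) else ((\y.1) true))) - 6) < (((\z.(let u = false in 9)) (let v = (let w = 9 in true) in (\p.v))) + (let q = (false || false) in (if (5 < 6) then (let r = q in 0) else (7 - 7)))))
step 4: [if@0.0.1] (((0 - ((\y.1) true)) - 6) < (((\z.(let u = false in 9)) (let v = (let w = 9 in true) in (\p.v))) + (let q = (false || false) in (if (5 < 6) then (let r = q in 0) else (7 - 7)))))
step 5: [beta@0.0.1] (((0 - 1) - 6) < (((\z.(let u = false in 9)) (let v = (let w = 9 in true) in (\p.v))) + (let q = (false || false) in (if (5 < 6) then (let r = q in 0) else (7 - 7)))))
step 6: [delta@0.0] ((-1 - 6) < (((\z.(let u = false in 9)) (let v = (let w = 9 in true) in (\p.v))) + (let q = (false || false) in (if (5 < 6) then (let r = q in 0) else (7 - 7)))))
step 7: [delta@0] (-7 < (((\z.(let u = false in 9)) (let v = (let w = 9 in true) in (\p.v))) + (let q = (false || false) in (if (5 < 6) then (let r = q in 0) else (7 - 7)))))
step 8: [let@1.0.1.0] (-7 < (((\z.(let u = false in 9)) (let v = true in (\p.v))) + (let q = (false || false) in (if (5 < 6) then (let r = q in 0) else (7 - 7)))))
step 9: [let@1.0.1] (-7 < (((\z.(let u = false in 9)) (\p.true)) + (let q = (false || false) in (if (5 < 6) then (let r = q in 0) else (7 - 7)))))
step 10: [beta@1.0] (-7 < ((let u = false in 9) + (let q = (false || false) in (if (5 < 6) then (let r = q in 0) else (7 - 7)))))
step 11: [let@1.0] (-7 < (9 + (let q = (false || false) in (if (5 < 6) then (let r = q in 0) else (7 - 7)))))
step 12: [delta@1.1.0] (-7 < (9 + (let q = false in (if (5 < 6) then (let r = q in 0) else (7 - 7)))))
step 13: [let@1.1] (-7 < (9 + (if (5 < 6) then (let r = false in 0) else (7 - 7))))
step 14: [delta@1.1.0] (-7 < (9 + (if true then (let r = false in 0) else (7 - 7))))
step 15: [if@1.1] (-7 < (9 + (let r = false in 0)))
step 16: [let@1.1] (-7 < (9 + 0))

Answer: let at 1.1 : (let r = false in 0)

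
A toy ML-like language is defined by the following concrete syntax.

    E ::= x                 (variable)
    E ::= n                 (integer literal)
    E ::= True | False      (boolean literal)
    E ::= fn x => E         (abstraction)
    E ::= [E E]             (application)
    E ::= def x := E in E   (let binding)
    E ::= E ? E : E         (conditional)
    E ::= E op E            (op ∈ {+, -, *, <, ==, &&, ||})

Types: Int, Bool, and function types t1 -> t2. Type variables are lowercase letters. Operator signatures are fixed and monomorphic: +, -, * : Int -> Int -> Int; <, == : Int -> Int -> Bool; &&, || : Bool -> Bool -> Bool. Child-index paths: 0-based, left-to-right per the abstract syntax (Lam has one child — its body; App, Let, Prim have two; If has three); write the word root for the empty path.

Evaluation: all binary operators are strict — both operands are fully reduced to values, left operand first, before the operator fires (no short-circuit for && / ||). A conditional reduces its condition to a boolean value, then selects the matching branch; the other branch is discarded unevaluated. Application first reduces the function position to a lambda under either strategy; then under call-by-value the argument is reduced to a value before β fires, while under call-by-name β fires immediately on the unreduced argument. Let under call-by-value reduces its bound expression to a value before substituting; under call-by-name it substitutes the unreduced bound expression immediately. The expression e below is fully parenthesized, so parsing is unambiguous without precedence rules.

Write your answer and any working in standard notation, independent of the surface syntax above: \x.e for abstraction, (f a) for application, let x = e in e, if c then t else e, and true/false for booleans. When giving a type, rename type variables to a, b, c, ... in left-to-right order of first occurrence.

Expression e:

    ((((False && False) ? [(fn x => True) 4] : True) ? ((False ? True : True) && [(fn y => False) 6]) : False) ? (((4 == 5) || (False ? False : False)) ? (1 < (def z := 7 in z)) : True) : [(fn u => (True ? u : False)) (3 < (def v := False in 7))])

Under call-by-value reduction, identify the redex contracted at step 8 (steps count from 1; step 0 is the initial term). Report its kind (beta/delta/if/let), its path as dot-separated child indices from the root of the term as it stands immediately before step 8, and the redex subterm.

Answer: let at 1.1 : (let v = false in 7)

Trace:
step 0: (if (if (if (false && false) then ((\x.true) 4) else true) then ((if false then true else true) && ((\y.false) 6)) else false) then (if ((4 == 5) || (if false then false else false)) then (1 < (let z = 7 in z)) else true) else ((\u.(if true then u else false)) (3 < (let v = false in 7))))
step 1: [delta@0.0.0] (if (if (if false then ((\x.true) 4) else true) then ((if false then true else true) && ((\y.false) 6)) else false) then (if ((4 == 5) || (if false then false else false)) then (1 < (let z = 7 in z)) else true) else ((\u.(if true then u else false)) (3 < (let v = false in 7))))
step 2: [if@0.0] (if (if true then ((if false then true else true) && ((\y.false) 6)) else false) then (if ((4 == 5) || (if false then false else false)) then (1 < (let z = 7 in z)) else true) else ((\u.(if true then u else false)) (3 < (let v = false in 7))))
step 3: [if@0] (if ((if false then true else true) && ((\y.false) 6)) then (if ((4 == 5) || (if false then false else false)) then (1 < (let z = 7 in z)) else true) else ((\u.(if true then u else false)) (3 < (let v = false in 7))))
step 4: [if@0.0] (if (true && ((\y.false) 6)) then (if ((4 == 5) || (if false then false else false)) then (1 < (let z = 7 in z)) else true) else ((\u.(if true then u else false)) (3 < (let v = false in 7))))
step 5: [beta@0.1] (if (true && false) then (if ((4 == 5) || (if false then false else false)) then (1 < (let z = 7 in z)) else true) else ((\u.(if true then u else false)) (3 < (let v = false in 7))))
step 6: [delta@0] (if false then (if ((4 == 5) || (if false then false else false)) then (1 < (let z = 7 in z)) else true) else ((\u.(if true then u else false)) (3 < (let v = false in 7))))
step 7: [if@root] ((\u.(if true then u else false)) (3 < (let v = false in 7)))
step 8: [let@1.1] ((\u.(if true then u else false)) (3 < 7))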